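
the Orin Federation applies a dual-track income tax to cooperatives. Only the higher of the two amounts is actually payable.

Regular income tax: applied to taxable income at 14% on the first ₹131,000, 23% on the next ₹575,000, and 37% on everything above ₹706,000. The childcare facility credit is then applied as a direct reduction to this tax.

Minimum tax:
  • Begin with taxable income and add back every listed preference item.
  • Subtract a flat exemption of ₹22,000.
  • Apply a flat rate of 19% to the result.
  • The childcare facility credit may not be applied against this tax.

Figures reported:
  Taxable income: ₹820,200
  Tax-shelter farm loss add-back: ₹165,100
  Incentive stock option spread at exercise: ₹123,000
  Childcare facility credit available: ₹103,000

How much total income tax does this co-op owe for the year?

₹206,397

Minimum tax:
  Adjusted income: ₹820,200 + ₹165,100 + ₹123,000 = ₹1,108,300
  Less exemption ₹22,000 → base ₹1,086,300
  ₹1,086,300 × 19% = ₹206,397

Regular income tax:
  ₹131,000 × 14% = ₹18,340
  ₹575,000 × 23% = ₹132,250
  ₹114,200 × 37% = ₹42,254
  → ₹192,844
  Less childcare facility credit ₹103,000 → ₹89,844

₹206,397 > ₹89,844, so the minimum tax is the binding amount.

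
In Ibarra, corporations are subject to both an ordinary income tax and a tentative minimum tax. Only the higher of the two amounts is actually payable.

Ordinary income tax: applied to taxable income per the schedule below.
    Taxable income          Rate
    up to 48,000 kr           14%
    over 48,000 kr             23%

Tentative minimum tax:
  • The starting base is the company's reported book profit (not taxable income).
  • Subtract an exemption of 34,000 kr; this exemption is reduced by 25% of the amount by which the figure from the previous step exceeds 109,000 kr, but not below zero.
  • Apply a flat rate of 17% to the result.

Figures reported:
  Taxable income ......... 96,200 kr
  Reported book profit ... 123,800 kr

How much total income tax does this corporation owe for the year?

17,806 kr

Ordinary income tax:
  48,000 kr × 14% = 6,720 kr
  48,200 kr × 23% = 11,086 kr
  → 17,806 kr

Tentative minimum tax:
  Base (reported book profit): 123,800 kr
  Exemption: 34,000 kr − 25% × (123,800 kr − 109,000 kr) = 34,000 kr − 3,700 kr = 30,300 kr
  Base: 123,800 kr − 30,300 kr = 93,500 kr
  93,500 kr × 17% = 15,895 kr

17,806 kr > 15,895 kr, so the ordinary income tax governs.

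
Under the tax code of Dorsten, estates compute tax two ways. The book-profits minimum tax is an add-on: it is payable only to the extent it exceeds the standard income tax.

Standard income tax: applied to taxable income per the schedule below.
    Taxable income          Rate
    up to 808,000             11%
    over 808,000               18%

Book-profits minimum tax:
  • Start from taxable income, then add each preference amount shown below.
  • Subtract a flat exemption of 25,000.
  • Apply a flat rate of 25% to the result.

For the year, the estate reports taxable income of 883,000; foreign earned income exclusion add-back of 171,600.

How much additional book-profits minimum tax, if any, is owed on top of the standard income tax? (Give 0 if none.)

Book-profits minimum tax:
  Adjusted income: 883,000 + 171,600 = 1,054,600
  Less exemption 25,000 → base 1,029,600
  1,029,600 × 25% = 257,400

Standard income tax:
  808,000 × 11% = 88,880
  75,000 × 18% = 13,500
  → 102,380

Excess of book-profits minimum tax over standard income tax: 257,400 − 102,380 = 155,020.

155,020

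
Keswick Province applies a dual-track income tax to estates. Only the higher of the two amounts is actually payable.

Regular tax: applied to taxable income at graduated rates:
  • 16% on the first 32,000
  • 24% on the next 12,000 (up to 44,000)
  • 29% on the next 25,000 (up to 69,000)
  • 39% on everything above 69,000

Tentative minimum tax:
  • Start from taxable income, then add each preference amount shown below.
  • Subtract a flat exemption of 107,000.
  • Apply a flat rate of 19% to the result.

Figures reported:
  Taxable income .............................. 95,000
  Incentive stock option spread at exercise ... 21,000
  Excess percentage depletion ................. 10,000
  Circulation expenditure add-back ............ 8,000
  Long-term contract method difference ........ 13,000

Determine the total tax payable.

Regular tax:
  32,000 × 16% = 5,120
  12,000 × 24% = 2,880
  25,000 × 29% = 7,250
  26,000 × 39% = 10,140
  → 25,390

Tentative minimum tax:
  Adjusted income: 95,000 + 21,000 + 10,000 + 8,000 + 13,000 = 147,000
  Less exemption 107,000 → base 40,000
  40,000 × 19% = 7,600

25,390 > 7,600, so the regular tax governs.

25,390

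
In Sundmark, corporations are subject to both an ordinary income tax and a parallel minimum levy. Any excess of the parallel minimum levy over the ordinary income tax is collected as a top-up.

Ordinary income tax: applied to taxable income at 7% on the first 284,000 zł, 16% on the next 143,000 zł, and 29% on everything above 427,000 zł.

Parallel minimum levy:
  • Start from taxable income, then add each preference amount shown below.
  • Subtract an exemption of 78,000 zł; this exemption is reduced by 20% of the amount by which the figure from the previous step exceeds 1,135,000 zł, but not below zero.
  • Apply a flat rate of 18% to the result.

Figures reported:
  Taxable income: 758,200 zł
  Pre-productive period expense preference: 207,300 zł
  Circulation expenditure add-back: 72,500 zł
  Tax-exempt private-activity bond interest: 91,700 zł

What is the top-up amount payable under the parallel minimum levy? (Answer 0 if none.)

Ordinary income tax:
  284,000 zł × 7% = 19,880 zł
  143,000 zł × 16% = 22,880 zł
  331,200 zł × 29% = 96,048 zł
  → 138,808 zł

Parallel minimum levy:
  Adjusted income: 758,200 zł + 207,300 zł + 72,500 zł + 91,700 zł = 1,129,700 zł
  Exemption: 1,129,700 zł ≤ 1,135,000 zł, so full 78,000 zł applies
  Base: 1,129,700 zł − 78,000 zł = 1,051,700 zł
  1,051,700 zł × 18% = 189,306 zł

Excess of parallel minimum levy over ordinary income tax: 189,306 zł − 138,808 zł = 50,498 zł.

50,498 zł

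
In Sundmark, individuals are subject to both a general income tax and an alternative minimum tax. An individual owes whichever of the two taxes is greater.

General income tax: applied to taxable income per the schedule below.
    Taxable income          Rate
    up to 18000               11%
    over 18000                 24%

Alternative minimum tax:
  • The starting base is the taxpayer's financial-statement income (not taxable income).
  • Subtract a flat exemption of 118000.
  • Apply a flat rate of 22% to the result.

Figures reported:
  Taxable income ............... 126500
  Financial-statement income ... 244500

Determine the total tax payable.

General income tax:
  18000 × 11% = 1980
  108500 × 24% = 26040
  → 28020

Alternative minimum tax:
  Base (financial-statement income): 244500
  Less exemption 118000 → base 126500
  126500 × 22% = 27830

28020 > 27830, so the general income tax governs.

28020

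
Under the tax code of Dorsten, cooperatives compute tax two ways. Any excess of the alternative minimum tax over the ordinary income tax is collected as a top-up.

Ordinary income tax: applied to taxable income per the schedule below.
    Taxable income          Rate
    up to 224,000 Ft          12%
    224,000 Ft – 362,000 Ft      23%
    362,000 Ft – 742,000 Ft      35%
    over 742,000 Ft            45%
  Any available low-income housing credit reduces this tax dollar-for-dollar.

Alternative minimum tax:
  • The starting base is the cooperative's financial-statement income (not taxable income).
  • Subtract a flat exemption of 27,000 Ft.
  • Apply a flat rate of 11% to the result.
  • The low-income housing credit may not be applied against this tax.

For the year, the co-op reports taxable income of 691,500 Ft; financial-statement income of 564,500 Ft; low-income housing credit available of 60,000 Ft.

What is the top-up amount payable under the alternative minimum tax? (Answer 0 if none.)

0 Ft

Alternative minimum tax:
  Base (financial-statement income): 564,500 Ft
  Less exemption 27,000 Ft → base 537,500 Ft
  537,500 Ft × 11% = 59,125 Ft

Ordinary income tax:
  224,000 Ft × 12% = 26,880 Ft
  138,000 Ft × 23% = 31,740 Ft
  329,500 Ft × 35% = 115,325 Ft
  → 173,945 Ft
  Less low-income housing credit 60,000 Ft → 113,945 Ft

59,125 Ft ≤ 113,945 Ft, so no add-on is due.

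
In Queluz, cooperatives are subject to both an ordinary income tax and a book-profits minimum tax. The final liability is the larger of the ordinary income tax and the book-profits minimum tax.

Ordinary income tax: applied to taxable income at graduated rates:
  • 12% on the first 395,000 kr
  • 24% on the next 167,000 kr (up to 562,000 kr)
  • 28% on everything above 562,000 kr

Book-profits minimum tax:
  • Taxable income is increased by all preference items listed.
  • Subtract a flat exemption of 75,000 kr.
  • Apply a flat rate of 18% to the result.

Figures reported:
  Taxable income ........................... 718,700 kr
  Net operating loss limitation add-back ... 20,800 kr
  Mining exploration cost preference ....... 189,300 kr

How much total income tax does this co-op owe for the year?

Ordinary income tax:
  395,000 kr × 12% = 47,400 kr
  167,000 kr × 24% = 40,080 kr
  156,700 kr × 28% = 43,876 kr
  → 131,356 kr

Book-profits minimum tax:
  Adjusted income: 718,700 kr + 20,800 kr + 189,300 kr = 928,800 kr
  Less exemption 75,000 kr → base 853,800 kr
  853,800 kr × 18% = 153,684 kr

153,684 kr > 131,356 kr, so the book-profits minimum tax is the binding amount.

153,684 kr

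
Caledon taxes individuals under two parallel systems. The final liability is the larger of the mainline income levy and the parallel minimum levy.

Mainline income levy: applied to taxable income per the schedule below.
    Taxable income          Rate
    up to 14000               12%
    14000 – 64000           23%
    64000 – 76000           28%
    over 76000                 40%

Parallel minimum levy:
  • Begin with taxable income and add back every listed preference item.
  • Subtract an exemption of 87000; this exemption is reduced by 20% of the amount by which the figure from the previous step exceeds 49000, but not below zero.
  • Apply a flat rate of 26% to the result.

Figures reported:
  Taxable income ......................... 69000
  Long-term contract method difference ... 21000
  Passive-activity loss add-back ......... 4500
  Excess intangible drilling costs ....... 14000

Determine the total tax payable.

14580

Parallel minimum levy:
  Adjusted income: 69000 + 21000 + 4500 + 14000 = 108500
  Exemption: 87000 − 20% × (108500 − 49000) = 87000 − 11900 = 75100
  Base: 108500 − 75100 = 33400
  33400 × 26% = 8684

Mainline income levy:
  14000 × 12% = 1680
  50000 × 23% = 11500
  5000 × 28% = 1400
  → 14580

14580 > 8684, so the mainline income levy governs.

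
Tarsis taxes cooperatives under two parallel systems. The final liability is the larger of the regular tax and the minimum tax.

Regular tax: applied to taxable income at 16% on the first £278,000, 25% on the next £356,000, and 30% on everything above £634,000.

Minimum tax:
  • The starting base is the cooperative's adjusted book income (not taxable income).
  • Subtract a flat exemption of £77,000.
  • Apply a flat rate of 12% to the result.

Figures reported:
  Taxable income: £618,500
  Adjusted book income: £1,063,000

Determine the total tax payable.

£129,605

Minimum tax:
  Base (adjusted book income): £1,063,000
  Less exemption £77,000 → base £986,000
  £986,000 × 12% = £118,320

Regular tax:
  £278,000 × 16% = £44,480
  £340,500 × 25% = £85,125
  → £129,605

£129,605 > £118,320, so the regular tax governs.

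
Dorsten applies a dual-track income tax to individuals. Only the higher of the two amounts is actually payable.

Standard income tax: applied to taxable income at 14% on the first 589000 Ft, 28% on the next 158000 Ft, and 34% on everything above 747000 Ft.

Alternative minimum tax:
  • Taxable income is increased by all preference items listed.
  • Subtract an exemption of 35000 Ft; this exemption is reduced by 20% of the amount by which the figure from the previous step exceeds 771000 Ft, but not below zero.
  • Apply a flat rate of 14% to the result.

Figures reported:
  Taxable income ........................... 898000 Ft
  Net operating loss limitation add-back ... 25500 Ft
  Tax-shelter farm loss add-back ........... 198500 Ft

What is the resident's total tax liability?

178040 Ft

Alternative minimum tax:
  Adjusted income: 898000 Ft + 25500 Ft + 198500 Ft = 1122000 Ft
  Exemption: 20% × (1122000 Ft − 771000 Ft) = 70200 Ft ≥ 35000 Ft, so the exemption is fully phased out
  Base: 1122000 Ft − 0 Ft = 1122000 Ft
  1122000 Ft × 14% = 157080 Ft

Standard income tax:
  589000 Ft × 14% = 82460 Ft
  158000 Ft × 28% = 44240 Ft
  151000 Ft × 34% = 51340 Ft
  → 178040 Ft

178040 Ft > 157080 Ft, so the standard income tax governs.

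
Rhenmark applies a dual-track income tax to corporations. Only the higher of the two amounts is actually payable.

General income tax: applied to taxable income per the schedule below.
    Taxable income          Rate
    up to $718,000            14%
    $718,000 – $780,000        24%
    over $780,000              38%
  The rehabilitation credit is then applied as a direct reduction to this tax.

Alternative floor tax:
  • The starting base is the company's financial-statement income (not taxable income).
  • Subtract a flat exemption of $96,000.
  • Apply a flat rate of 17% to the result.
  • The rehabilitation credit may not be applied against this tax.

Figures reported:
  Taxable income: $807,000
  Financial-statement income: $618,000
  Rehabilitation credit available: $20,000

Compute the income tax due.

$105,660

Alternative floor tax:
  Base (financial-statement income): $618,000
  Less exemption $96,000 → base $522,000
  $522,000 × 17% = $88,740

General income tax:
  $718,000 × 14% = $100,520
  $62,000 × 24% = $14,880
  $27,000 × 38% = $10,260
  → $125,660
  Less rehabilitation credit $20,000 → $105,660

$105,660 > $88,740, so the general income tax governs.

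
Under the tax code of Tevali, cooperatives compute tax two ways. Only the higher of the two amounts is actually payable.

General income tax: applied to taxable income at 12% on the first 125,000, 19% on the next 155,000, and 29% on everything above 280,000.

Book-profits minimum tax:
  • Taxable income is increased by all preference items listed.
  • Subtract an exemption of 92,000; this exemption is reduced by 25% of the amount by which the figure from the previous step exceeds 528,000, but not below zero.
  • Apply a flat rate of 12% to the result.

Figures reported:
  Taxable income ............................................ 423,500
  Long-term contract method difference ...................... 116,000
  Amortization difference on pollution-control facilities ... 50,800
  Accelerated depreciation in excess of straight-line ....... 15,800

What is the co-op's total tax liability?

Book-profits minimum tax:
  Adjusted income: 423,500 + 116,000 + 50,800 + 15,800 = 606,100
  Exemption: 92,000 − 25% × (606,100 − 528,000) = 92,000 − 19,525 = 72,475
  Base: 606,100 − 72,475 = 533,625
  533,625 × 12% = 64,035

General income tax:
  125,000 × 12% = 15,000
  155,000 × 19% = 29,450
  143,500 × 29% = 41,615
  → 86,065

86,065 > 64,035, so the general income tax governs.

86,065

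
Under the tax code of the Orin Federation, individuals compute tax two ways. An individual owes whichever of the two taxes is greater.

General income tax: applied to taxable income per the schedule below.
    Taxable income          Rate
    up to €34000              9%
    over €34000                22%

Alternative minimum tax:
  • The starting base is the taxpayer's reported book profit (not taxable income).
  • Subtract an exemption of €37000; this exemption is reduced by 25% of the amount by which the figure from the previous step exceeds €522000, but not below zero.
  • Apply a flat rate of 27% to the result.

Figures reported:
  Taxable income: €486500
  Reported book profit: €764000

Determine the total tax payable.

Alternative minimum tax:
  Base (reported book profit): €764000
  Exemption: 25% × (€764000 − €522000) = €60500 ≥ €37000, so the exemption is fully phased out
  Base: €764000 − €0 = €764000
  €764000 × 27% = €206280

General income tax:
  €34000 × 9% = €3060
  €452500 × 22% = €99550
  → €102610

€206280 > €102610, so the alternative minimum tax is the binding amount.

€206280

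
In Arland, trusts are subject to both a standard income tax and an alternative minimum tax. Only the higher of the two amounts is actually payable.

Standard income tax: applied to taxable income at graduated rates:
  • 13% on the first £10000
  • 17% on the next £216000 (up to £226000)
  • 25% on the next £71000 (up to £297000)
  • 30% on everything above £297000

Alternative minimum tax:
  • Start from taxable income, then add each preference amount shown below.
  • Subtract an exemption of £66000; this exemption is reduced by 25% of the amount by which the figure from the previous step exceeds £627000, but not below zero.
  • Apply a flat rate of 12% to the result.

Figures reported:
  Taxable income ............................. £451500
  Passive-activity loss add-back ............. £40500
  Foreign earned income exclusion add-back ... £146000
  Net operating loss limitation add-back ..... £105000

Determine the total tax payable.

£102120

Alternative minimum tax:
  Adjusted income: £451500 + £40500 + £146000 + £105000 = £743000
  Exemption: £66000 − 25% × (£743000 − £627000) = £66000 − £29000 = £37000
  Base: £743000 − £37000 = £706000
  £706000 × 12% = £84720

Standard income tax:
  £10000 × 13% = £1300
  £216000 × 17% = £36720
  £71000 × 25% = £17750
  £154500 × 30% = £46350
  → £102120

£102120 > £84720, so the standard income tax governs.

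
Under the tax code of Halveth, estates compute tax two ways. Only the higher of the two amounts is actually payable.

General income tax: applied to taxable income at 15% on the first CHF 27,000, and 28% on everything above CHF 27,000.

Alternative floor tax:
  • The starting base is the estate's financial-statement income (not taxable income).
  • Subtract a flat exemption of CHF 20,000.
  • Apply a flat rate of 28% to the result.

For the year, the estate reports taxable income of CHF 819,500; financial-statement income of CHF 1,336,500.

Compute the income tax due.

Alternative floor tax:
  Base (financial-statement income): CHF 1,336,500
  Less exemption CHF 20,000 → base CHF 1,316,500
  CHF 1,316,500 × 28% = CHF 368,620

General income tax:
  CHF 27,000 × 15% = CHF 4,050
  CHF 792,500 × 28% = CHF 221,900
  → CHF 225,950

CHF 368,620 > CHF 225,950, so the alternative floor tax is the binding amount.

CHF 368,620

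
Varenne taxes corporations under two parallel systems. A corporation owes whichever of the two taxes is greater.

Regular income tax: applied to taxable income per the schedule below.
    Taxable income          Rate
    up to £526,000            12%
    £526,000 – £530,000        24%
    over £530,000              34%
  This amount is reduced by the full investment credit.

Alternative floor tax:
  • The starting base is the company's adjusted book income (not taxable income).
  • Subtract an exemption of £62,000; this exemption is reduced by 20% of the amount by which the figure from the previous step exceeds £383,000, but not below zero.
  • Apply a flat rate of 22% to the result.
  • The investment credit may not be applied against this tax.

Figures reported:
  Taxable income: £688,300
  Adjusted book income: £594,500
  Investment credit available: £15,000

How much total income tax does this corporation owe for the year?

Alternative floor tax:
  Base (adjusted book income): £594,500
  Exemption: £62,000 − 20% × (£594,500 − £383,000) = £62,000 − £42,300 = £19,700
  Base: £594,500 − £19,700 = £574,800
  £574,800 × 22% = £126,456

Regular income tax:
  £526,000 × 12% = £63,120
  £4,000 × 24% = £960
  £158,300 × 34% = £53,822
  → £117,902
  Less investment credit £15,000 → £102,902

£126,456 > £102,902, so the alternative floor tax is the binding amount.

£126,456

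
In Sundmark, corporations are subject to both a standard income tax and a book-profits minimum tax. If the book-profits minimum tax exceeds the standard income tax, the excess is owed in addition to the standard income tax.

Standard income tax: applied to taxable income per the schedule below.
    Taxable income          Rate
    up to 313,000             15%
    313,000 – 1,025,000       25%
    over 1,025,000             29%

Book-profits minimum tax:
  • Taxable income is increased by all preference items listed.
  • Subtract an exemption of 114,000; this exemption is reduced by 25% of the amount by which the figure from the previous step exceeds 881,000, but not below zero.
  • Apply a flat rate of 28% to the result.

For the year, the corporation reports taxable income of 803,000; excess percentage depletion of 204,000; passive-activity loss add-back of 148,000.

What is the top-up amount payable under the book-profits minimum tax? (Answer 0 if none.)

Standard income tax:
  313,000 × 15% = 46,950
  490,000 × 25% = 122,500
  → 169,450

Book-profits minimum tax:
  Adjusted income: 803,000 + 204,000 + 148,000 = 1,155,000
  Exemption: 114,000 − 25% × (1,155,000 − 881,000) = 114,000 − 68,500 = 45,500
  Base: 1,155,000 − 45,500 = 1,109,500
  1,109,500 × 28% = 310,660

Excess of book-profits minimum tax over standard income tax: 310,660 − 169,450 = 141,210.

141,210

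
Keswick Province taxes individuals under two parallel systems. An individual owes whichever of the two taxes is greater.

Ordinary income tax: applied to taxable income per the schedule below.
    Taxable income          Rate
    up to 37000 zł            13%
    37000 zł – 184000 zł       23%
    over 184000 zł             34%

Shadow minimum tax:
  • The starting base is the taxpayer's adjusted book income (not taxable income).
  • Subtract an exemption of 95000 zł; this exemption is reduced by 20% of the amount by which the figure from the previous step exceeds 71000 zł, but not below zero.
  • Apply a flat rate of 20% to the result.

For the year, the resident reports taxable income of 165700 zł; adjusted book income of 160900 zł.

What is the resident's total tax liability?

34411 zł

Ordinary income tax:
  37000 zł × 13% = 4810 zł
  128700 zł × 23% = 29601 zł
  → 34411 zł

Shadow minimum tax:
  Base (adjusted book income): 160900 zł
  Exemption: 95000 zł − 20% × (160900 zł − 71000 zł) = 95000 zł − 17980 zł = 77020 zł
  Base: 160900 zł − 77020 zł = 83880 zł
  83880 zł × 20% = 16776 zł

34411 zł > 16776 zł, so the ordinary income tax governs.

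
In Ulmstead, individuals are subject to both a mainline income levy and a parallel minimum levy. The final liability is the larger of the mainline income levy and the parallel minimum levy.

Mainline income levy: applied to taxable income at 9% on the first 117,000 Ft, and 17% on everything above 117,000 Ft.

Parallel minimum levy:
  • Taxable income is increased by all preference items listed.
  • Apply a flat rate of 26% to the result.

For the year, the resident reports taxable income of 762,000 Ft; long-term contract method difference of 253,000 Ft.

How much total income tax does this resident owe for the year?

Mainline income levy:
  117,000 Ft × 9% = 10,530 Ft
  645,000 Ft × 17% = 109,650 Ft
  → 120,180 Ft

Parallel minimum levy:
  Adjusted income: 762,000 Ft + 253,000 Ft = 1,015,000 Ft
  1,015,000 Ft × 26% = 263,900 Ft

263,900 Ft > 120,180 Ft, so the parallel minimum levy is the binding amount.

263,900 Ft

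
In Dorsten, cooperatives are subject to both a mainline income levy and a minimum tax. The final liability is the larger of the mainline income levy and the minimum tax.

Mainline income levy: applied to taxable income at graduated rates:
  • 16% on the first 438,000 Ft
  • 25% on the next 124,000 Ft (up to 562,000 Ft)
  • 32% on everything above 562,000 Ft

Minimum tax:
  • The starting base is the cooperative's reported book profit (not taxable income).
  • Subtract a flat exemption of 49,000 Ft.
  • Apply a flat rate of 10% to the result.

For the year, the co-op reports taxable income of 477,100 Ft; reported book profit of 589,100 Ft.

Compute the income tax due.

79,855 Ft

Mainline income levy:
  438,000 Ft × 16% = 70,080 Ft
  39,100 Ft × 25% = 9,775 Ft
  → 79,855 Ft

Minimum tax:
  Base (reported book profit): 589,100 Ft
  Less exemption 49,000 Ft → base 540,100 Ft
  540,100 Ft × 10% = 54,010 Ft

79,855 Ft > 54,010 Ft, so the mainline income levy governs.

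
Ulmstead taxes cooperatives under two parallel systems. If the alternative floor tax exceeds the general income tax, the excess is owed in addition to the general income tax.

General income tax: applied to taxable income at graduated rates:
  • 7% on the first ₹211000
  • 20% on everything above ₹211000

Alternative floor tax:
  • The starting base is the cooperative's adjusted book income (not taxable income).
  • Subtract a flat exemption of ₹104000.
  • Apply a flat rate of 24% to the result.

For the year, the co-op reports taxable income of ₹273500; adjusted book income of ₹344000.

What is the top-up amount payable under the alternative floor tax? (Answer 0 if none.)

General income tax:
  ₹211000 × 7% = ₹14770
  ₹62500 × 20% = ₹12500
  → ₹27270

Alternative floor tax:
  Base (adjusted book income): ₹344000
  Less exemption ₹104000 → base ₹240000
  ₹240000 × 24% = ₹57600

Excess of alternative floor tax over general income tax: ₹57600 − ₹27270 = ₹30330.

₹30330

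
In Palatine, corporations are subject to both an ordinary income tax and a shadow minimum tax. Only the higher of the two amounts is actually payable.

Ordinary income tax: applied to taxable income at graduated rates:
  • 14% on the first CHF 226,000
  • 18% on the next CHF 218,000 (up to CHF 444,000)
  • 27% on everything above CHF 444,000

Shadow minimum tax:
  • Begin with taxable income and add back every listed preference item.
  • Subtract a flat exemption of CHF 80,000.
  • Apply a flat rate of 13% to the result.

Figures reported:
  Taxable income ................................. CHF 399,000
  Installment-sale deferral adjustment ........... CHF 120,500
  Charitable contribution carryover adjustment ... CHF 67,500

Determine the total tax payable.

CHF 65,910

Shadow minimum tax:
  Adjusted income: CHF 399,000 + CHF 120,500 + CHF 67,500 = CHF 587,000
  Less exemption CHF 80,000 → base CHF 507,000
  CHF 507,000 × 13% = CHF 65,910

Ordinary income tax:
  CHF 226,000 × 14% = CHF 31,640
  CHF 173,000 × 18% = CHF 31,140
  → CHF 62,780

CHF 65,910 > CHF 62,780, so the shadow minimum tax is the binding amount.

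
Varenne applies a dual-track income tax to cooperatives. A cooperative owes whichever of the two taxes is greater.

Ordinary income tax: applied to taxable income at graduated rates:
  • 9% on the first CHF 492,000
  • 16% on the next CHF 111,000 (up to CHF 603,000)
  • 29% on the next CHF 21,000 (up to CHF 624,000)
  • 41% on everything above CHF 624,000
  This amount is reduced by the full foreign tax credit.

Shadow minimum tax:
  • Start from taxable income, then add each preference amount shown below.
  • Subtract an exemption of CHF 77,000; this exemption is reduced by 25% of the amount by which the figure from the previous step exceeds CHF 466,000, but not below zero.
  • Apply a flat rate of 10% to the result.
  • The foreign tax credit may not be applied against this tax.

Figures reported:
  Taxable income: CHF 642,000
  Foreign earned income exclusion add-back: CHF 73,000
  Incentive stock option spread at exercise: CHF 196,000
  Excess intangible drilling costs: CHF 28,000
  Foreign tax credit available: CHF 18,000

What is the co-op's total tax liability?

CHF 93,900

Shadow minimum tax:
  Adjusted income: CHF 642,000 + CHF 73,000 + CHF 196,000 + CHF 28,000 = CHF 939,000
  Exemption: 25% × (CHF 939,000 − CHF 466,000) = CHF 118,250 ≥ CHF 77,000, so the exemption is fully phased out
  Base: CHF 939,000 − CHF 0 = CHF 939,000
  CHF 939,000 × 10% = CHF 93,900

Ordinary income tax:
  CHF 492,000 × 9% = CHF 44,280
  CHF 111,000 × 16% = CHF 17,760
  CHF 21,000 × 29% = CHF 6,090
  CHF 18,000 × 41% = CHF 7,380
  → CHF 75,510
  Less foreign tax credit CHF 18,000 → CHF 57,510

CHF 93,900 > CHF 57,510, so the shadow minimum tax is the binding amount.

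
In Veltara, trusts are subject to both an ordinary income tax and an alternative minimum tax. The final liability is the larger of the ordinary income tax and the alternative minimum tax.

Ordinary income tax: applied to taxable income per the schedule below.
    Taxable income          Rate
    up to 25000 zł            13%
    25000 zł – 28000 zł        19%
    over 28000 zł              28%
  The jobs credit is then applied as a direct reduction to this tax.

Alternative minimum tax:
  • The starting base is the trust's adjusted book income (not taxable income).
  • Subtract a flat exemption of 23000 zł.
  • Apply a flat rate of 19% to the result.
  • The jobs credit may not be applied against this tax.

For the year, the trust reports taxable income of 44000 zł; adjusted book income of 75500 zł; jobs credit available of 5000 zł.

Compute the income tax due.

9975 zł

Alternative minimum tax:
  Base (adjusted book income): 75500 zł
  Less exemption 23000 zł → base 52500 zł
  52500 zł × 19% = 9975 zł

Ordinary income tax:
  25000 zł × 13% = 3250 zł
  3000 zł × 19% = 570 zł
  16000 zł × 28% = 4480 zł
  → 8300 zł
  Less jobs credit 5000 zł → 3300 zł

9975 zł > 3300 zł, so the alternative minimum tax is the binding amount.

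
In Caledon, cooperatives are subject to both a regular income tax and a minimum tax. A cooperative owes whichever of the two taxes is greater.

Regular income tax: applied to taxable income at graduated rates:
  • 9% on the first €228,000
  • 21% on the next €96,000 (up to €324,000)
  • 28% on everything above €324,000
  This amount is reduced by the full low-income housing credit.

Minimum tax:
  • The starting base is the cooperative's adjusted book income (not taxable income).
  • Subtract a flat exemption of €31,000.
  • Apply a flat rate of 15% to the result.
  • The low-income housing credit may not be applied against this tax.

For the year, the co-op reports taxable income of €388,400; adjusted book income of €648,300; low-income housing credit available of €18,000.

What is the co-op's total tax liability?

€92,595

Minimum tax:
  Base (adjusted book income): €648,300
  Less exemption €31,000 → base €617,300
  €617,300 × 15% = €92,595

Regular income tax:
  €228,000 × 9% = €20,520
  €96,000 × 21% = €20,160
  €64,400 × 28% = €18,032
  → €58,712
  Less low-income housing credit €18,000 → €40,712

€92,595 > €40,712, so the minimum tax is the binding amount.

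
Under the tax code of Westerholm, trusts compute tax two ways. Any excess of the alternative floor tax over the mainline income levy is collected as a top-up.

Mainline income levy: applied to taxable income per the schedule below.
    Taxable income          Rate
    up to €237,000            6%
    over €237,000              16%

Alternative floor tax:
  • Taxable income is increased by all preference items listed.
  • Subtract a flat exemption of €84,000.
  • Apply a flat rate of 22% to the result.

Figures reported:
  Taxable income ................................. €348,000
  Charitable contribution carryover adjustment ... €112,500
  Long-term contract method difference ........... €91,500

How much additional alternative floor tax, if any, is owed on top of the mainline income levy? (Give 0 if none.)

€70,980

Mainline income levy:
  €237,000 × 6% = €14,220
  €111,000 × 16% = €17,760
  → €31,980

Alternative floor tax:
  Adjusted income: €348,000 + €112,500 + €91,500 = €552,000
  Less exemption €84,000 → base €468,000
  €468,000 × 22% = €102,960

Excess of alternative floor tax over mainline income levy: €102,960 − €31,980 = €70,980.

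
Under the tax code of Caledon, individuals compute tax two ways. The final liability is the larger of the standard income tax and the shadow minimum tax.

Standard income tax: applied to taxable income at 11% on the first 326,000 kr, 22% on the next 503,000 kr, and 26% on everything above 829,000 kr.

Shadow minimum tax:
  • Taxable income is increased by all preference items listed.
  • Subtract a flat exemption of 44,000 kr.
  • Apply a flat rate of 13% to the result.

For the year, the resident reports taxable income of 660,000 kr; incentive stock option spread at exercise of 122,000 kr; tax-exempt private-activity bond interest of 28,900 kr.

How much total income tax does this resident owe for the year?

109,340 kr

Standard income tax:
  326,000 kr × 11% = 35,860 kr
  334,000 kr × 22% = 73,480 kr
  → 109,340 kr

Shadow minimum tax:
  Adjusted income: 660,000 kr + 122,000 kr + 28,900 kr = 810,900 kr
  Less exemption 44,000 kr → base 766,900 kr
  766,900 kr × 13% = 99,697 kr

109,340 kr > 99,697 kr, so the standard income tax governs.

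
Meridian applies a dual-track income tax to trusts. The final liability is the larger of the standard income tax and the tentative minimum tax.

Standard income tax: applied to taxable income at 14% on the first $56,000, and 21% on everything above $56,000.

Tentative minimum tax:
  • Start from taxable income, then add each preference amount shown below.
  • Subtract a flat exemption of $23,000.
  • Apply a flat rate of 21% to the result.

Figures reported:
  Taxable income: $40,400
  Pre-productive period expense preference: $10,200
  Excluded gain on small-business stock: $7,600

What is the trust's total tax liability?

$7,392

Tentative minimum tax:
  Adjusted income: $40,400 + $10,200 + $7,600 = $58,200
  Less exemption $23,000 → base $35,200
  $35,200 × 21% = $7,392

Standard income tax:
  $40,400 × 14% = $5,656

$7,392 > $5,656, so the tentative minimum tax is the binding amount.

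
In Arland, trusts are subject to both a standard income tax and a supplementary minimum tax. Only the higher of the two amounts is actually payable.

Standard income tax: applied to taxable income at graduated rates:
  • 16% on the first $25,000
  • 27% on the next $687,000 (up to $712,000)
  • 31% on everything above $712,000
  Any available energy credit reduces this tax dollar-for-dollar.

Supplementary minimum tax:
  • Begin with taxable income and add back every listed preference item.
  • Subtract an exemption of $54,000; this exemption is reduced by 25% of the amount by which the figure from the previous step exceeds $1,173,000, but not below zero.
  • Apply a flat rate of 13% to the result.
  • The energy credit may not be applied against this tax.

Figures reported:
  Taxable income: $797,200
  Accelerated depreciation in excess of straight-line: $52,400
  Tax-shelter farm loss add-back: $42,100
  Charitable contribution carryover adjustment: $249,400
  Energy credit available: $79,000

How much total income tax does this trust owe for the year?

Supplementary minimum tax:
  Adjusted income: $797,200 + $52,400 + $42,100 + $249,400 = $1,141,100
  Exemption: $1,141,100 ≤ $1,173,000, so full $54,000 applies
  Base: $1,141,100 − $54,000 = $1,087,100
  $1,087,100 × 13% = $141,323

Standard income tax:
  $25,000 × 16% = $4,000
  $687,000 × 27% = $185,490
  $85,200 × 31% = $26,412
  → $215,902
  Less energy credit $79,000 → $136,902

$141,323 > $136,902, so the supplementary minimum tax is the binding amount.

$141,323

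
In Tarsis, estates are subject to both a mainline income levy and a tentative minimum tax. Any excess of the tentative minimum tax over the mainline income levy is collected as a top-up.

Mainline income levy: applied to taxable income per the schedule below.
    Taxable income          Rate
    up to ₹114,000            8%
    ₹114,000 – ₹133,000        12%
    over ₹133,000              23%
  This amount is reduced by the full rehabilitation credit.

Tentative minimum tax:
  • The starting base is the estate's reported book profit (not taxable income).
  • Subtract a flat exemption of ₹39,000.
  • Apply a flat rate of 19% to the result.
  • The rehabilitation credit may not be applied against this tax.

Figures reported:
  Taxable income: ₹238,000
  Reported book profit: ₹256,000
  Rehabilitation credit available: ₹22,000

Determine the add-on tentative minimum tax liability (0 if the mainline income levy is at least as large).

₹27,680

Mainline income levy:
  ₹114,000 × 8% = ₹9,120
  ₹19,000 × 12% = ₹2,280
  ₹105,000 × 23% = ₹24,150
  → ₹35,550
  Less rehabilitation credit ₹22,000 → ₹13,550

Tentative minimum tax:
  Base (reported book profit): ₹256,000
  Less exemption ₹39,000 → base ₹217,000
  ₹217,000 × 19% = ₹41,230

Excess of tentative minimum tax over mainline income levy: ₹41,230 − ₹13,550 = ₹27,680.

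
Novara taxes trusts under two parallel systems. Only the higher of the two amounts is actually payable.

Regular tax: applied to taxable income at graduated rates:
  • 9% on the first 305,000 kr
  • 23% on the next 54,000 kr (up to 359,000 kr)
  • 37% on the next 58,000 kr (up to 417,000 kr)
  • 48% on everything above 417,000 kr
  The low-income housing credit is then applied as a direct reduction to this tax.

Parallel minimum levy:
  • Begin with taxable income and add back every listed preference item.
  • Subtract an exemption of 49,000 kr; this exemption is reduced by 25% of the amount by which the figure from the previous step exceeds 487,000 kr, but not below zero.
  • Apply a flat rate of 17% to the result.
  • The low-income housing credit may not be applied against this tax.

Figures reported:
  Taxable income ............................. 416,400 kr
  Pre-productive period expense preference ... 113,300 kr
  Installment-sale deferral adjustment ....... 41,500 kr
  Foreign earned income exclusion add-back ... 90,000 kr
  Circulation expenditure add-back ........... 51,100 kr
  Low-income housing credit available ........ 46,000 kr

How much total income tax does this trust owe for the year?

121,091 kr

Parallel minimum levy:
  Adjusted income: 416,400 kr + 113,300 kr + 41,500 kr + 90,000 kr + 51,100 kr = 712,300 kr
  Exemption: 25% × (712,300 kr − 487,000 kr) = 56,325 kr ≥ 49,000 kr, so the exemption is fully phased out
  Base: 712,300 kr − 0 kr = 712,300 kr
  712,300 kr × 17% = 121,091 kr

Regular tax:
  305,000 kr × 9% = 27,450 kr
  54,000 kr × 23% = 12,420 kr
  57,400 kr × 37% = 21,238 kr
  → 61,108 kr
  Less low-income housing credit 46,000 kr → 15,108 kr

121,091 kr > 15,108 kr, so the parallel minimum levy is the binding amount.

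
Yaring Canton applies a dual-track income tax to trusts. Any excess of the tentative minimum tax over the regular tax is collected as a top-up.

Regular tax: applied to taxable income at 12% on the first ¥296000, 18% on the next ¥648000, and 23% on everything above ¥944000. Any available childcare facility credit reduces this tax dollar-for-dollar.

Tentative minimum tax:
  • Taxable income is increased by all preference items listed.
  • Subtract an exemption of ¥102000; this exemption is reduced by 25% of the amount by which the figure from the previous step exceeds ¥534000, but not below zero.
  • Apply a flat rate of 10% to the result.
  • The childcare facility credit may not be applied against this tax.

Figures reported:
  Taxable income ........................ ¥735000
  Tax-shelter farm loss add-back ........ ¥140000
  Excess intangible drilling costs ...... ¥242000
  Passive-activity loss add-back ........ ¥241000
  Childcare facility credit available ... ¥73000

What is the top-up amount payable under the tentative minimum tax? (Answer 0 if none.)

Tentative minimum tax:
  Adjusted income: ¥735000 + ¥140000 + ¥242000 + ¥241000 = ¥1358000
  Exemption: 25% × (¥1358000 − ¥534000) = ¥206000 ≥ ¥102000, so the exemption is fully phased out
  Base: ¥1358000 − ¥0 = ¥1358000
  ¥1358000 × 10% = ¥135800

Regular tax:
  ¥296000 × 12% = ¥35520
  ¥439000 × 18% = ¥79020
  → ¥114540
  Less childcare facility credit ¥73000 → ¥41540

Excess of tentative minimum tax over regular tax: ¥135800 − ¥41540 = ¥94260.

¥94260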